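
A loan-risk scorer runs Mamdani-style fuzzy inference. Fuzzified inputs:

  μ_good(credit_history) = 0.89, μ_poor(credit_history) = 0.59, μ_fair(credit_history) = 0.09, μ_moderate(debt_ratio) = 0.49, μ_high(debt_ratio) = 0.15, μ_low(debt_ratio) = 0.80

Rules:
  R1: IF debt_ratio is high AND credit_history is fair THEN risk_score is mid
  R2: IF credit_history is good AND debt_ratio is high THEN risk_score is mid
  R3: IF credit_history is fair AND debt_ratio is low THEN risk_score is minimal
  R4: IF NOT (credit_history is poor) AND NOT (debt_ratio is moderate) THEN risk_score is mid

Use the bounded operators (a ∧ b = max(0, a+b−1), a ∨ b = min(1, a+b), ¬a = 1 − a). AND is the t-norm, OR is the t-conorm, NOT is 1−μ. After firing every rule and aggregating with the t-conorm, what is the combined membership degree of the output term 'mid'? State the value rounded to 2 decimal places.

R1: high=0.15, fair=0.09; AND[max(0, a+b−1)] → w = 0.00
R2: good=0.89, high=0.15; AND[max(0, a+b−1)] → w = 0.04
R3: fair=0.09, low=0.80; AND[max(0, a+b−1)] → w = 0.00
R4: ¬poor=1−0.59=0.41, ¬moderate=1−0.49=0.51; AND[max(0, a+b−1)] → w = 0.00
Rules with consequent 'mid': {R1, R2, R4} → strengths 0.00, 0.04, 0.00
Aggregate via t-conorm [min(1, a+b)]: 0.04

0.04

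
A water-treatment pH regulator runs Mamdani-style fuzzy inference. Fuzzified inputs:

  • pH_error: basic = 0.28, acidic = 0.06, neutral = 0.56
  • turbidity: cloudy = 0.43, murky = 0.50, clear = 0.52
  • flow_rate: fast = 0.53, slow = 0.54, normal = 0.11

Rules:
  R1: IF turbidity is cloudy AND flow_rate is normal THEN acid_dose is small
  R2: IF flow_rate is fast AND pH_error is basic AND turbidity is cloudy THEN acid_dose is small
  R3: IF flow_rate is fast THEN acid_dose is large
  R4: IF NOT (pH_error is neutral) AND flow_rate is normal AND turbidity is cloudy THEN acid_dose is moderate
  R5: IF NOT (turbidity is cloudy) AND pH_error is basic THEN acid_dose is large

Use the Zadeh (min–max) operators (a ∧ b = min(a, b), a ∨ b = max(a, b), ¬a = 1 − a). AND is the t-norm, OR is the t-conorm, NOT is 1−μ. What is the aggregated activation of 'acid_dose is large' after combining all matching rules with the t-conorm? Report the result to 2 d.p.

R1: cloudy=0.43, normal=0.11; AND[min(a, b)] → w = 0.11
R2: fast=0.53, basic=0.28, cloudy=0.43; AND[min(a, b)] → w = 0.28
R3: fast=0.53 → w = 0.53
R4: ¬neutral=1−0.56=0.44, normal=0.11, cloudy=0.43; AND[min(a, b)] → w = 0.11
R5: ¬cloudy=1−0.43=0.57, basic=0.28; AND[min(a, b)] → w = 0.28
Rules with consequent 'large': {R3, R5} → strengths 0.53, 0.28
Aggregate via t-conorm [max(a, b)]: 0.53

0.53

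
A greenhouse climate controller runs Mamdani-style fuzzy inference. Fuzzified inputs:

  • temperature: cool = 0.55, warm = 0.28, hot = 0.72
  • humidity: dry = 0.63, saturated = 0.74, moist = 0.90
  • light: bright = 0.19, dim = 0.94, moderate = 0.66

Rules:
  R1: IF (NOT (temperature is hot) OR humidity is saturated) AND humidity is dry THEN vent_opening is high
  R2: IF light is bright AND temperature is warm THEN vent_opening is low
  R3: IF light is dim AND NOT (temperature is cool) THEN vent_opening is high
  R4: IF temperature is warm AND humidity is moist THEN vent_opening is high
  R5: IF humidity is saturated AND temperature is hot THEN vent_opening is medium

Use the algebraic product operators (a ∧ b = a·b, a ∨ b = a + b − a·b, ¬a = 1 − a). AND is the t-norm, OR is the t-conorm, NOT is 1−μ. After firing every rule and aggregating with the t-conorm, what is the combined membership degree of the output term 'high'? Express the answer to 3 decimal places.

0.789

R1: (¬hot=1−0.72=0.28 OR saturated=0.74) = 0.8128; AND[a·b] with dry=0.63 → w = 0.5121
R2: bright=0.19, warm=0.28; AND[a·b] → w = 0.0532
R3: dim=0.94, ¬cool=1−0.55=0.45; AND[a·b] → w = 0.4230
R4: warm=0.28, moist=0.90; AND[a·b] → w = 0.2520
R5: saturated=0.74, hot=0.72; AND[a·b] → w = 0.5328
Rules with consequent 'high': {R1, R3, R4} → strengths 0.5121, 0.4230, 0.2520
Aggregate via t-conorm [a + b − a·b]: 0.7894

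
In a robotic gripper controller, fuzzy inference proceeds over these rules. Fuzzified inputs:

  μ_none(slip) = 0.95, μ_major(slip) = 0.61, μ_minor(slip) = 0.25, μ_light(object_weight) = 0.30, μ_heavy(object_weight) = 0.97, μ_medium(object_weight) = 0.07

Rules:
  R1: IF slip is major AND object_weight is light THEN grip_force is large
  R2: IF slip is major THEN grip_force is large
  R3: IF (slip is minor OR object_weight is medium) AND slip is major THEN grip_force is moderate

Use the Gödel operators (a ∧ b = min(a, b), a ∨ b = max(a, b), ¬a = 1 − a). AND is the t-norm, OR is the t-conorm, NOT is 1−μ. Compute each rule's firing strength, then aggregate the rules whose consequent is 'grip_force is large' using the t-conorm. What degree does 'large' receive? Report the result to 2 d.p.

R1: major=0.61, light=0.30; AND[min(a, b)] → w = 0.30
R2: major=0.61 → w = 0.61
R3: (minor=0.25 OR medium=0.07) = 0.25; AND[min(a, b)] with major=0.61 → w = 0.25
Rules with consequent 'large': {R1, R2} → strengths 0.30, 0.61
Aggregate via t-conorm [max(a, b)]: 0.61

0.61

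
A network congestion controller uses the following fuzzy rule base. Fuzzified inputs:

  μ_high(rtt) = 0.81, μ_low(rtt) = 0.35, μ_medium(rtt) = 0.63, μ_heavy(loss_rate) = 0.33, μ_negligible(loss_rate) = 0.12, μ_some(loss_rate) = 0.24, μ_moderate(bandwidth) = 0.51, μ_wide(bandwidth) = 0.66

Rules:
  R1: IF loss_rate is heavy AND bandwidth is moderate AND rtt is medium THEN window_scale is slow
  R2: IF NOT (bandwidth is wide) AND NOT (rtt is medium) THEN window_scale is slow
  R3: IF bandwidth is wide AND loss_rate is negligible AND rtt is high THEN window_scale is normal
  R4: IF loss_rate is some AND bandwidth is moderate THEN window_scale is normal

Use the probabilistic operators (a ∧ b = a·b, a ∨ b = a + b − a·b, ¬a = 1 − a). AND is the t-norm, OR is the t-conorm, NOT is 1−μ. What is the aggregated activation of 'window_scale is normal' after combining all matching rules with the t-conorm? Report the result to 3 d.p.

R1: heavy=0.33, moderate=0.51, medium=0.63; AND[a·b] → w = 0.1060
R2: ¬wide=1−0.66=0.34, ¬medium=1−0.63=0.37; AND[a·b] → w = 0.1258
R3: wide=0.66, negligible=0.12, high=0.81; AND[a·b] → w = 0.0642
R4: some=0.24, moderate=0.51; AND[a·b] → w = 0.1224
Rules with consequent 'normal': {R3, R4} → strengths 0.0642, 0.1224
Aggregate via t-conorm [a + b − a·b]: 0.1787

0.179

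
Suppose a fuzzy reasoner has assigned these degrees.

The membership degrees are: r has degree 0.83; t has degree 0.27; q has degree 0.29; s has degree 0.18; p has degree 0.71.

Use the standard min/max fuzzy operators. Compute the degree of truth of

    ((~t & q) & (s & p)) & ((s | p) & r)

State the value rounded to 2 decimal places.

0.18

~t = 1 − 0.27 = 0.73
~t & q = min(a, b) on (0.73, 0.29) = 0.29
s & p = min(a, b) on (0.18, 0.71) = 0.18
(~t & q) & (s & p) = min(a, b) on (0.29, 0.18) = 0.18
s | p = max(a, b) on (0.18, 0.71) = 0.71
(s | p) & r = min(a, b) on (0.71, 0.83) = 0.71
((~t & q) & (s & p)) & ((s | p) & r) = min(a, b) on (0.18, 0.71) = 0.18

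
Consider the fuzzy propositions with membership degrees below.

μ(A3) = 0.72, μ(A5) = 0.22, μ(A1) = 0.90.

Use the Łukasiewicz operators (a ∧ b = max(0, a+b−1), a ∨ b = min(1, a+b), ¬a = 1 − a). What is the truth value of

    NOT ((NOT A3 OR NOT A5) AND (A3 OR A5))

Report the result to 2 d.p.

0.06

NOT A3 = 1 − 0.72 = 0.28
NOT A5 = 1 − 0.22 = 0.78
NOT A3 OR NOT A5 = min(1, a+b) on (0.28, 0.78) = 1.00
A3 OR A5 = min(1, a+b) on (0.72, 0.22) = 0.94
(NOT A3 OR NOT A5) AND (A3 OR A5) = max(0, a+b−1) on (1.00, 0.94) = 0.94
NOT ((NOT A3 OR NOT A5) AND (A3 OR A5)) = 1 − 0.94 = 0.06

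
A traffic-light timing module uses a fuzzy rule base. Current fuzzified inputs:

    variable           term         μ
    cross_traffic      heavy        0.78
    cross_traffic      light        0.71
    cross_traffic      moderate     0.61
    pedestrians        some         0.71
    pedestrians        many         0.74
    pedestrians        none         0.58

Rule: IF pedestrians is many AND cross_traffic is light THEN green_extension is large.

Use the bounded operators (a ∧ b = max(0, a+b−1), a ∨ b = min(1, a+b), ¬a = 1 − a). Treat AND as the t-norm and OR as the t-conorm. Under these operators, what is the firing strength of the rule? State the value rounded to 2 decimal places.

firing strength: many=0.74, light=0.71; AND[max(0, a+b−1)] → w = 0.45

0.45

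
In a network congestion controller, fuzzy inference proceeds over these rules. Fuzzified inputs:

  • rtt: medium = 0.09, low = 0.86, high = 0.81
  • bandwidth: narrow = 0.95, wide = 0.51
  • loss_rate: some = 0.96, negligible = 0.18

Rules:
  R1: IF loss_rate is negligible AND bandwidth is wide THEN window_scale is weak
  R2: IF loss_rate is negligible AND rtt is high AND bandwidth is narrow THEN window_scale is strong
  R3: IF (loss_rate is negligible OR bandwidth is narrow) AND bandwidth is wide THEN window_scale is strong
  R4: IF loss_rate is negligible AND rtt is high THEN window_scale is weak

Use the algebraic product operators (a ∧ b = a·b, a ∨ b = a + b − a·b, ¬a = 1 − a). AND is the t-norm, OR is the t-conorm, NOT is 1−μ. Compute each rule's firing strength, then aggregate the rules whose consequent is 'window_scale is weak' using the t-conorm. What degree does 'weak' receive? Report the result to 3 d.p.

0.224

R1: negligible=0.18, wide=0.51; AND[a·b] → w = 0.0918
R2: negligible=0.18, high=0.81, narrow=0.95; AND[a·b] → w = 0.1385
R3: (negligible=0.18 OR narrow=0.95) = 0.9590; AND[a·b] with wide=0.51 → w = 0.4891
R4: negligible=0.18, high=0.81; AND[a·b] → w = 0.1458
Rules with consequent 'weak': {R1, R4} → strengths 0.0918, 0.1458
Aggregate via t-conorm [a + b − a·b]: 0.2242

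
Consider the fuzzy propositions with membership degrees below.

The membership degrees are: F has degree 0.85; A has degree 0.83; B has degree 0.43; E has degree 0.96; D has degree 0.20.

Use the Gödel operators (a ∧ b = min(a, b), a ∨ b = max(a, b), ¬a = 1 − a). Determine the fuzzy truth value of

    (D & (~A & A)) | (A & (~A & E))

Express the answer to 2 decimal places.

~A = 1 − 0.83 = 0.17
~A & A = min(a, b) on (0.17, 0.83) = 0.17
D & (~A & A) = min(a, b) on (0.20, 0.17) = 0.17
~A = 1 − 0.83 = 0.17
~A & E = min(a, b) on (0.17, 0.96) = 0.17
A & (~A & E) = min(a, b) on (0.83, 0.17) = 0.17
(D & (~A & A)) | (A & (~A & E)) = max(a, b) on (0.17, 0.17) = 0.17

0.17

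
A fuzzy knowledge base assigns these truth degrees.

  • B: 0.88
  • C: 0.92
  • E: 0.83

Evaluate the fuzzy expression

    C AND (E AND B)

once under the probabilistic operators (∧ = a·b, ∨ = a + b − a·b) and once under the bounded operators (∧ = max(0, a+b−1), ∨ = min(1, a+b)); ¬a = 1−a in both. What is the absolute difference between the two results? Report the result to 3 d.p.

0.042

Under probabilistic:
  E AND B = a·b on (0.8300, 0.8800) = 0.7304
  C AND (E AND B) = a·b on (0.9200, 0.7304) = 0.6720
  → value = 0.6720
Under bounded:
  E AND B = max(0, a+b−1) on (0.83, 0.88) = 0.71
  C AND (E AND B) = max(0, a+b−1) on (0.92, 0.71) = 0.63
  → value = 0.6300
|0.6720 − 0.6300| = 0.042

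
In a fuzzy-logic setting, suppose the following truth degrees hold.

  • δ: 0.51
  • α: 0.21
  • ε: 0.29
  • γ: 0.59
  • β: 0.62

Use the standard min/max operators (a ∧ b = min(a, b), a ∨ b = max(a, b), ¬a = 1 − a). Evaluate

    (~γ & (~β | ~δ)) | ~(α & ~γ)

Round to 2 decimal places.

0.79

~γ = 1 − 0.59 = 0.41
~β = 1 − 0.62 = 0.38
~δ = 1 − 0.51 = 0.49
~β | ~δ = max(a, b) on (0.38, 0.49) = 0.49
~γ & (~β | ~δ) = min(a, b) on (0.41, 0.49) = 0.41
~γ = 1 − 0.59 = 0.41
α & ~γ = min(a, b) on (0.21, 0.41) = 0.21
~(α & ~γ) = 1 − 0.21 = 0.79
(~γ & (~β | ~δ)) | ~(α & ~γ) = max(a, b) on (0.41, 0.79) = 0.79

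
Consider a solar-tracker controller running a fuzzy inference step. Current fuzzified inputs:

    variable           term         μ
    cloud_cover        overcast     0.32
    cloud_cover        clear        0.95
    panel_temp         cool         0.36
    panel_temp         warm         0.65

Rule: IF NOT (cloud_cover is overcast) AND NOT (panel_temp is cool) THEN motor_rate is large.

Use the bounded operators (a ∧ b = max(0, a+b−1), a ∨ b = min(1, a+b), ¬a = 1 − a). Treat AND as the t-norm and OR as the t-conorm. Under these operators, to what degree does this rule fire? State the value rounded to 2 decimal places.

0.32

firing strength: ¬overcast=1−0.32=0.68, ¬cool=1−0.36=0.64; AND[max(0, a+b−1)] → w = 0.32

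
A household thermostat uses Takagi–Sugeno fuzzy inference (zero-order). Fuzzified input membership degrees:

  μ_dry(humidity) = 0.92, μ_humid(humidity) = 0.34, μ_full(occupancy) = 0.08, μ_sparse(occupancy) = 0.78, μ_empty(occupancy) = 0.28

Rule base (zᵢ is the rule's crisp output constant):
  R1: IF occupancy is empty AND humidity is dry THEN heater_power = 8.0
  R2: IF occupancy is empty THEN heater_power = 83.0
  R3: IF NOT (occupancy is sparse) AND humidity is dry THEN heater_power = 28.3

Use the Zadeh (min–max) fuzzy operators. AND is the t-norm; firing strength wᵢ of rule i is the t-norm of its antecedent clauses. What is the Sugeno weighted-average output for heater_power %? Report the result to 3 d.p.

R1 (z=8.0): empty=0.28, dry=0.92; AND[min(a, b)] → w = 0.28
R2 (z=83.0): empty=0.28 → w = 0.28
R3 (z=28.3): ¬sparse=1−0.78=0.22, dry=0.92; AND[min(a, b)] → w = 0.22
Weighted average = (0.28·8.0 + 0.28·83.0 + 0.22·28.3) / (0.28 + 0.28 + 0.22)
  = 31.7060 / 0.7800 = 40.649

40.649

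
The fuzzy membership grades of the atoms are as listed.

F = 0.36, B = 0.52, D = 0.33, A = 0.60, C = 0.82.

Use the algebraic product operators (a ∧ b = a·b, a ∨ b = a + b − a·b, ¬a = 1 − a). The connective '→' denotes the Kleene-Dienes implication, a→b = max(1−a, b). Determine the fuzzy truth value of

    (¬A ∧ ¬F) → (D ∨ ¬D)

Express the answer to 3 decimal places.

¬A = 1 − 0.6000 = 0.4000
¬F = 1 − 0.3600 = 0.6400
¬A ∧ ¬F = a·b on (0.4000, 0.6400) = 0.2560
¬D = 1 − 0.3300 = 0.6700
D ∨ ¬D = a + b − a·b on (0.3300, 0.6700) = 0.7789
(¬A ∧ ¬F) → (D ∨ ¬D)  [Kleene-Dienes: max(1−a, b)] with a=0.2560, b=0.7789 → 0.7789

0.779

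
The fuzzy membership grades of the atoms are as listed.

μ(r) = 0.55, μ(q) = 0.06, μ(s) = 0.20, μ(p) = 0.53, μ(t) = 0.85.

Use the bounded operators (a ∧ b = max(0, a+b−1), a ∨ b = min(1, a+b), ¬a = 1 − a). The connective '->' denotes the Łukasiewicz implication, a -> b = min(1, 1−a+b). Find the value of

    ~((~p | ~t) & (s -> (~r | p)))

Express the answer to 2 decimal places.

~p = 1 − 0.53 = 0.47
~t = 1 − 0.85 = 0.15
~p | ~t = min(1, a+b) on (0.47, 0.15) = 0.62
~r = 1 − 0.55 = 0.45
~r | p = min(1, a+b) on (0.45, 0.53) = 0.98
s -> (~r | p)  [Łukasiewicz: min(1, 1−a+b)] with a=0.20, b=0.98 → 1.00
(~p | ~t) & (s -> (~r | p)) = max(0, a+b−1) on (0.62, 1.00) = 0.62
~((~p | ~t) & (s -> (~r | p))) = 1 − 0.62 = 0.38

0.38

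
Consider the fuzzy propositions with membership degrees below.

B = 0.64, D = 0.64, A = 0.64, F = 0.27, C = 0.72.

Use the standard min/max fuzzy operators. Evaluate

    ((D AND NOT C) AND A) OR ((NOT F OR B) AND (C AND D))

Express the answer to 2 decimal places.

0.64

NOT C = 1 − 0.72 = 0.28
D AND NOT C = min(a, b) on (0.64, 0.28) = 0.28
(D AND NOT C) AND A = min(a, b) on (0.28, 0.64) = 0.28
NOT F = 1 − 0.27 = 0.73
NOT F OR B = max(a, b) on (0.73, 0.64) = 0.73
C AND D = min(a, b) on (0.72, 0.64) = 0.64
(NOT F OR B) AND (C AND D) = min(a, b) on (0.73, 0.64) = 0.64
((D AND NOT C) AND A) OR ((NOT F OR B) AND (C AND D)) = max(a, b) on (0.28, 0.64) = 0.64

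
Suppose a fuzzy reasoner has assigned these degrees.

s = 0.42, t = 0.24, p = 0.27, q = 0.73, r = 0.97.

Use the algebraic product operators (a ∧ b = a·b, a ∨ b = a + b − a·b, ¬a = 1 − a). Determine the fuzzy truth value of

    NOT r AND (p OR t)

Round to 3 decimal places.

NOT r = 1 − 0.9700 = 0.0300
p OR t = a + b − a·b on (0.2700, 0.2400) = 0.4452
NOT r AND (p OR t) = a·b on (0.0300, 0.4452) = 0.0134

0.013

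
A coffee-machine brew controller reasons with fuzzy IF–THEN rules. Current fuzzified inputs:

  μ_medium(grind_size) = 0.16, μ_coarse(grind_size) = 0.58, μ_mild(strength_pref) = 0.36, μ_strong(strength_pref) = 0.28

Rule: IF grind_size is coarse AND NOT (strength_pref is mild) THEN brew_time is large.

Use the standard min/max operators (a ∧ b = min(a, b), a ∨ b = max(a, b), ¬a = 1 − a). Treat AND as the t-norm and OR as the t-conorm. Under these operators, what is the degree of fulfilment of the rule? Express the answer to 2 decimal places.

0.58

firing strength: coarse=0.58, ¬mild=1−0.36=0.64; AND[min(a, b)] → w = 0.58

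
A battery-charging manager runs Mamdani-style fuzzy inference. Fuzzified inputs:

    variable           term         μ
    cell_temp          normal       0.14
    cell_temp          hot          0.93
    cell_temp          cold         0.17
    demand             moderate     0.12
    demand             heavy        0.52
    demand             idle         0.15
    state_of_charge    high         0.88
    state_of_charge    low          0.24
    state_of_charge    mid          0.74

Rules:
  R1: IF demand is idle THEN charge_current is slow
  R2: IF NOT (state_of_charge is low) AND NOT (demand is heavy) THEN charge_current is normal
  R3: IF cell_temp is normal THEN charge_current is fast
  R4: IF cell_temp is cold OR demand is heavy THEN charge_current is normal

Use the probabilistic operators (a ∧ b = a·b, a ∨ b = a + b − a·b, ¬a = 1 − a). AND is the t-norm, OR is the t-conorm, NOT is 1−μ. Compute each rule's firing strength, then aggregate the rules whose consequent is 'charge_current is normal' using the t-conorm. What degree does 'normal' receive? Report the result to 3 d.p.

0.747

R1: idle=0.15 → w = 0.1500
R2: ¬low=1−0.24=0.76, ¬heavy=1−0.52=0.48; AND[a·b] → w = 0.3648
R3: normal=0.14 → w = 0.1400
R4: cold=0.17, heavy=0.52; OR[a + b − a·b] → w = 0.6016
Rules with consequent 'normal': {R2, R4} → strengths 0.3648, 0.6016
Aggregate via t-conorm [a + b − a·b]: 0.7469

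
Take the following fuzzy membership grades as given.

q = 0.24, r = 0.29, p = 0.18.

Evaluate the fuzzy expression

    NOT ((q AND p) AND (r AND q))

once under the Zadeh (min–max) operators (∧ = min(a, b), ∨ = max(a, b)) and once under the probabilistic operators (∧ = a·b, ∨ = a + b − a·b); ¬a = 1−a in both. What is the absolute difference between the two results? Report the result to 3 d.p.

0.177

Under Zadeh (min–max):
  q AND p = min(a, b) on (0.24, 0.18) = 0.18
  r AND q = min(a, b) on (0.29, 0.24) = 0.24
  (q AND p) AND (r AND q) = min(a, b) on (0.18, 0.24) = 0.18
  NOT ((q AND p) AND (r AND q)) = 1 − 0.18 = 0.82
  → value = 0.8200
Under probabilistic:
  q AND p = a·b on (0.2400, 0.1800) = 0.0432
  r AND q = a·b on (0.2900, 0.2400) = 0.0696
  (q AND p) AND (r AND q) = a·b on (0.0432, 0.0696) = 0.0030
  NOT ((q AND p) AND (r AND q)) = 1 − 0.0030 = 0.9970
  → value = 0.9970
|0.8200 − 0.9970| = 0.177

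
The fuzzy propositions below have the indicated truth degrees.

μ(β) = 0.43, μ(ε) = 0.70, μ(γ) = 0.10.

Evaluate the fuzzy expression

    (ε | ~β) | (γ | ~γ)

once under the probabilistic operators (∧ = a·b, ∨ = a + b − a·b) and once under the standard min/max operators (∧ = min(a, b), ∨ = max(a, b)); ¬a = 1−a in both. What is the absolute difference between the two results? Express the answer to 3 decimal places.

0.088

Under probabilistic:
  ~β = 1 − 0.4300 = 0.5700
  ε | ~β = a + b − a·b on (0.7000, 0.5700) = 0.8710
  ~γ = 1 − 0.1000 = 0.9000
  γ | ~γ = a + b − a·b on (0.1000, 0.9000) = 0.9100
  (ε | ~β) | (γ | ~γ) = a + b − a·b on (0.8710, 0.9100) = 0.9884
  → value = 0.9884
Under standard min/max:
  ~β = 1 − 0.43 = 0.57
  ε | ~β = max(a, b) on (0.70, 0.57) = 0.70
  ~γ = 1 − 0.10 = 0.90
  γ | ~γ = max(a, b) on (0.10, 0.90) = 0.90
  (ε | ~β) | (γ | ~γ) = max(a, b) on (0.70, 0.90) = 0.90
  → value = 0.9000
|0.9884 − 0.9000| = 0.088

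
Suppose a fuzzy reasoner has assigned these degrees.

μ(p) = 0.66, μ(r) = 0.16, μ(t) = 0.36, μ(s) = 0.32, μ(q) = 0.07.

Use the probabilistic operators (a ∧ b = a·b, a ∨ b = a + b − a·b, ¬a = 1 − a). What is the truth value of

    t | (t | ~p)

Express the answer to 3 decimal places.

0.730

~p = 1 − 0.6600 = 0.3400
t | ~p = a + b − a·b on (0.3600, 0.3400) = 0.5776
t | (t | ~p) = a + b − a·b on (0.3600, 0.5776) = 0.7297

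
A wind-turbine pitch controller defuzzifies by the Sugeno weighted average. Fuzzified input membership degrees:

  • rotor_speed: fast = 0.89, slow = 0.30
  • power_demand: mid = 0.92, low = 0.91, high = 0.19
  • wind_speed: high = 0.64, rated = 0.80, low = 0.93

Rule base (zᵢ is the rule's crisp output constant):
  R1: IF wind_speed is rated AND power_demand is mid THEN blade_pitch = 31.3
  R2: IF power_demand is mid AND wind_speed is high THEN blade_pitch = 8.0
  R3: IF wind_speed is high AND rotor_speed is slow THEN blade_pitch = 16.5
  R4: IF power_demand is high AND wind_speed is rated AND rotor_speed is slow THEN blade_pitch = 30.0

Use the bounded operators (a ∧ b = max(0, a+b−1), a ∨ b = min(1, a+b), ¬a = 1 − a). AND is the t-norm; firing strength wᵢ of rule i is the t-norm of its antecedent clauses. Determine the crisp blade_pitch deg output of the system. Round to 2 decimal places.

R1 (z=31.3): rated=0.80, mid=0.92; AND[max(0, a+b−1)] → w = 0.72
R2 (z=8.0): mid=0.92, high=0.64; AND[max(0, a+b−1)] → w = 0.56
R3 (z=16.5): high=0.64, slow=0.30; AND[max(0, a+b−1)] → w = 0.00
R4 (z=30.0): high=0.19, rated=0.80, slow=0.30; AND[max(0, a+b−1)] → w = 0.00
Weighted average = (0.72·31.3 + 0.56·8.0 + 0.00·16.5 + 0.00·30.0) / (0.72 + 0.56 + 0.00 + 0.00)
  = 27.0160 / 1.2800 = 21.11

21.11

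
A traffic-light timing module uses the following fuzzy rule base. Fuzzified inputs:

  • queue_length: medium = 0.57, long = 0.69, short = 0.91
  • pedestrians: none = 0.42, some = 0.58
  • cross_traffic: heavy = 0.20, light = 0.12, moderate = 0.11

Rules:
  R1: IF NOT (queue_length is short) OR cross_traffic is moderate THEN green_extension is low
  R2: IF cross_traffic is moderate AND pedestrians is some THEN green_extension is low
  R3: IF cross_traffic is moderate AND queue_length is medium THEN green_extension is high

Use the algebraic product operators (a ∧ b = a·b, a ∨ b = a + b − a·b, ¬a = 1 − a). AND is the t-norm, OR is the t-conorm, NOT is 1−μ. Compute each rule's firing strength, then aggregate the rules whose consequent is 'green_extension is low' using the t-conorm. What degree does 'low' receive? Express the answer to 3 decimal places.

0.242

R1: ¬short=1−0.91=0.09, moderate=0.11; OR[a + b − a·b] → w = 0.1901
R2: moderate=0.11, some=0.58; AND[a·b] → w = 0.0638
R3: moderate=0.11, medium=0.57; AND[a·b] → w = 0.0627
Rules with consequent 'low': {R1, R2} → strengths 0.1901, 0.0638
Aggregate via t-conorm [a + b − a·b]: 0.2418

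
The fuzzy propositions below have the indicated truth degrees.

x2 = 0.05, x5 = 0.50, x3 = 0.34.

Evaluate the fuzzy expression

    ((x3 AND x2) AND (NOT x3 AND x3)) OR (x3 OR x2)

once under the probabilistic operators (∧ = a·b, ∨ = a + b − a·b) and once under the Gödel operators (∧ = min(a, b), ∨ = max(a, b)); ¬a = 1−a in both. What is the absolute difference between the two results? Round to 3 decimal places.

0.035

Under probabilistic:
  x3 AND x2 = a·b on (0.3400, 0.0500) = 0.0170
  NOT x3 = 1 − 0.3400 = 0.6600
  NOT x3 AND x3 = a·b on (0.6600, 0.3400) = 0.2244
  (x3 AND x2) AND (NOT x3 AND x3) = a·b on (0.0170, 0.2244) = 0.0038
  x3 OR x2 = a + b − a·b on (0.3400, 0.0500) = 0.3730
  ((x3 AND x2) AND (NOT x3 AND x3)) OR (x3 OR x2) = a + b − a·b on (0.0038, 0.3730) = 0.3754
  → value = 0.3754
Under Gödel:
  x3 AND x2 = min(a, b) on (0.34, 0.05) = 0.05
  NOT x3 = 1 − 0.34 = 0.66
  NOT x3 AND x3 = min(a, b) on (0.66, 0.34) = 0.34
  (x3 AND x2) AND (NOT x3 AND x3) = min(a, b) on (0.05, 0.34) = 0.05
  x3 OR x2 = max(a, b) on (0.34, 0.05) = 0.34
  ((x3 AND x2) AND (NOT x3 AND x3)) OR (x3 OR x2) = max(a, b) on (0.05, 0.34) = 0.34
  → value = 0.3400
|0.3754 − 0.3400| = 0.035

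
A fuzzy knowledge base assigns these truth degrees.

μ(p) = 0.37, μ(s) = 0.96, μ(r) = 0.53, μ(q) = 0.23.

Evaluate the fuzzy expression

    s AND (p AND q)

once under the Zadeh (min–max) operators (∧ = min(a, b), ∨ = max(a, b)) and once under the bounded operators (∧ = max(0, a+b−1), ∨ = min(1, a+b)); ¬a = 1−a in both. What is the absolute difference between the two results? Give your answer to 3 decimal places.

Under Zadeh (min–max):
  p AND q = min(a, b) on (0.37, 0.23) = 0.23
  s AND (p AND q) = min(a, b) on (0.96, 0.23) = 0.23
  → value = 0.2300
Under bounded:
  p AND q = max(0, a+b−1) on (0.37, 0.23) = 0.00
  s AND (p AND q) = max(0, a+b−1) on (0.96, 0.00) = 0.00
  → value = 0.0000
|0.2300 − 0.0000| = 0.230

0.230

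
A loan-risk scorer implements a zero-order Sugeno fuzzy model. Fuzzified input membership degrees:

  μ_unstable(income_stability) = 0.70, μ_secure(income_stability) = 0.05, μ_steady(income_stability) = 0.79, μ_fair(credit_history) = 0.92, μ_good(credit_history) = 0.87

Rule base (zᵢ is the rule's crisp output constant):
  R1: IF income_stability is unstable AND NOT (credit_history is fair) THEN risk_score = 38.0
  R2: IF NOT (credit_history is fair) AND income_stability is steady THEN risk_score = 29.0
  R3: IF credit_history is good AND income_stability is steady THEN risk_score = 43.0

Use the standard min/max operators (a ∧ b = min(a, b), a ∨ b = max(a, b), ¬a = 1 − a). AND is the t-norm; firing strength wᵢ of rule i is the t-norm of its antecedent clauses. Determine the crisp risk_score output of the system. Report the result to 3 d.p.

R1 (z=38.0): unstable=0.70, ¬fair=1−0.92=0.08; AND[min(a, b)] → w = 0.08
R2 (z=29.0): ¬fair=1−0.92=0.08, steady=0.79; AND[min(a, b)] → w = 0.08
R3 (z=43.0): good=0.87, steady=0.79; AND[min(a, b)] → w = 0.79
Weighted average = (0.08·38.0 + 0.08·29.0 + 0.79·43.0) / (0.08 + 0.08 + 0.79)
  = 39.3300 / 0.9500 = 41.400

41.400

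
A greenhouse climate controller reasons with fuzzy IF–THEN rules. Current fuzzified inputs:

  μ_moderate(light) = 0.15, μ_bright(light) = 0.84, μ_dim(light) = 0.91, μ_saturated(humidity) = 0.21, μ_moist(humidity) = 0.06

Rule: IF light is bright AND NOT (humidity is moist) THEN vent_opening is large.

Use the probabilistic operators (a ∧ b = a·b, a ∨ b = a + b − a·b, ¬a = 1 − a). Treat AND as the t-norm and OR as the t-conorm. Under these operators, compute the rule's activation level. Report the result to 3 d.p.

0.790

firing strength: bright=0.84, ¬moist=1−0.06=0.94; AND[a·b] → w = 0.7896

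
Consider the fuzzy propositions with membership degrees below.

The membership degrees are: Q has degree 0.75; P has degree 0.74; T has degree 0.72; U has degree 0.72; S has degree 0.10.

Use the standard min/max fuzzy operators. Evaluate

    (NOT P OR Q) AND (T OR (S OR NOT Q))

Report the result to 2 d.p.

0.72

NOT P = 1 − 0.74 = 0.26
NOT P OR Q = max(a, b) on (0.26, 0.75) = 0.75
NOT Q = 1 − 0.75 = 0.25
S OR NOT Q = max(a, b) on (0.10, 0.25) = 0.25
T OR (S OR NOT Q) = max(a, b) on (0.72, 0.25) = 0.72
(NOT P OR Q) AND (T OR (S OR NOT Q)) = min(a, b) on (0.75, 0.72) = 0.72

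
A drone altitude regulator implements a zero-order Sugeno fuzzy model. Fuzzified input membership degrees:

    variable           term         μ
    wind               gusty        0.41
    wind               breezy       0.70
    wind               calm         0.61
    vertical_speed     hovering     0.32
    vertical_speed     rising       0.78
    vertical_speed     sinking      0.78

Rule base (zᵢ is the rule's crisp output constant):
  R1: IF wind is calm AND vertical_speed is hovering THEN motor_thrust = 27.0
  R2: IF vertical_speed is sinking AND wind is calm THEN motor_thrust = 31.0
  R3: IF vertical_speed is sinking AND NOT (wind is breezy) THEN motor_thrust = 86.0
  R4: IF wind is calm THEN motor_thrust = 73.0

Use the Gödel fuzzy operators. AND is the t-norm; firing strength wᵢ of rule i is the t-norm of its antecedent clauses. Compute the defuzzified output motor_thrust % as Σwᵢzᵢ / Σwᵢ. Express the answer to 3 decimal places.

53.196

R1 (z=27.0): calm=0.61, hovering=0.32; AND[min(a, b)] → w = 0.32
R2 (z=31.0): sinking=0.78, calm=0.61; AND[min(a, b)] → w = 0.61
R3 (z=86.0): sinking=0.78, ¬breezy=1−0.70=0.30; AND[min(a, b)] → w = 0.30
R4 (z=73.0): calm=0.61 → w = 0.61
Weighted average = (0.32·27.0 + 0.61·31.0 + 0.30·86.0 + 0.61·73.0) / (0.32 + 0.61 + 0.30 + 0.61)
  = 97.8800 / 1.8400 = 53.196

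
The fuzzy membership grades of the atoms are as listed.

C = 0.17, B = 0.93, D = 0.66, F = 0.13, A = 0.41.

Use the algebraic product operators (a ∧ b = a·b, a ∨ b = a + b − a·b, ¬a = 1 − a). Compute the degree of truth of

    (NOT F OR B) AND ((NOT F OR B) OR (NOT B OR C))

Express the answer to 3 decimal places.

NOT F = 1 − 0.1300 = 0.8700
NOT F OR B = a + b − a·b on (0.8700, 0.9300) = 0.9909
NOT F = 1 − 0.1300 = 0.8700
NOT F OR B = a + b − a·b on (0.8700, 0.9300) = 0.9909
NOT B = 1 − 0.9300 = 0.0700
NOT B OR C = a + b − a·b on (0.0700, 0.1700) = 0.2281
(NOT F OR B) OR (NOT B OR C) = a + b − a·b on (0.9909, 0.2281) = 0.9930
(NOT F OR B) AND ((NOT F OR B) OR (NOT B OR C)) = a·b on (0.9909, 0.9930) = 0.9839

0.984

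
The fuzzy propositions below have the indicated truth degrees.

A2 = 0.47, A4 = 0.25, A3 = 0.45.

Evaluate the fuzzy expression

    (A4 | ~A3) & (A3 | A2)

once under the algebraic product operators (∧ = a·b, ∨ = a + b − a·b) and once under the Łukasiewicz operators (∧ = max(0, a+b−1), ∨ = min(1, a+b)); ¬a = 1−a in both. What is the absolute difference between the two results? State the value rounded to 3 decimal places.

Under algebraic product:
  ~A3 = 1 − 0.4500 = 0.5500
  A4 | ~A3 = a + b − a·b on (0.2500, 0.5500) = 0.6625
  A3 | A2 = a + b − a·b on (0.4500, 0.4700) = 0.7085
  (A4 | ~A3) & (A3 | A2) = a·b on (0.6625, 0.7085) = 0.4694
  → value = 0.4694
Under Łukasiewicz:
  ~A3 = 1 − 0.45 = 0.55
  A4 | ~A3 = min(1, a+b) on (0.25, 0.55) = 0.80
  A3 | A2 = min(1, a+b) on (0.45, 0.47) = 0.92
  (A4 | ~A3) & (A3 | A2) = max(0, a+b−1) on (0.80, 0.92) = 0.72
  → value = 0.7200
|0.4694 − 0.7200| = 0.251

0.251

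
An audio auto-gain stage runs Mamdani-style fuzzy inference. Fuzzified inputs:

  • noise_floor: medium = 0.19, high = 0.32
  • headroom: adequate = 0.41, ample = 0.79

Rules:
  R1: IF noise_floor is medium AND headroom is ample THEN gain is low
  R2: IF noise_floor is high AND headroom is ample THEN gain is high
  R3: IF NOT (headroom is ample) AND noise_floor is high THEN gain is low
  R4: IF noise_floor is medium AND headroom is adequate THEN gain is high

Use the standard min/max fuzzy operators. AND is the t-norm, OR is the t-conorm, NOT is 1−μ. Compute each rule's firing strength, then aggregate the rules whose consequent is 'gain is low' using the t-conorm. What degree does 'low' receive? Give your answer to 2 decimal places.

R1: medium=0.19, ample=0.79; AND[min(a, b)] → w = 0.19
R2: high=0.32, ample=0.79; AND[min(a, b)] → w = 0.32
R3: ¬ample=1−0.79=0.21, high=0.32; AND[min(a, b)] → w = 0.21
R4: medium=0.19, adequate=0.41; AND[min(a, b)] → w = 0.19
Rules with consequent 'low': {R1, R3} → strengths 0.19, 0.21
Aggregate via t-conorm [max(a, b)]: 0.21

0.21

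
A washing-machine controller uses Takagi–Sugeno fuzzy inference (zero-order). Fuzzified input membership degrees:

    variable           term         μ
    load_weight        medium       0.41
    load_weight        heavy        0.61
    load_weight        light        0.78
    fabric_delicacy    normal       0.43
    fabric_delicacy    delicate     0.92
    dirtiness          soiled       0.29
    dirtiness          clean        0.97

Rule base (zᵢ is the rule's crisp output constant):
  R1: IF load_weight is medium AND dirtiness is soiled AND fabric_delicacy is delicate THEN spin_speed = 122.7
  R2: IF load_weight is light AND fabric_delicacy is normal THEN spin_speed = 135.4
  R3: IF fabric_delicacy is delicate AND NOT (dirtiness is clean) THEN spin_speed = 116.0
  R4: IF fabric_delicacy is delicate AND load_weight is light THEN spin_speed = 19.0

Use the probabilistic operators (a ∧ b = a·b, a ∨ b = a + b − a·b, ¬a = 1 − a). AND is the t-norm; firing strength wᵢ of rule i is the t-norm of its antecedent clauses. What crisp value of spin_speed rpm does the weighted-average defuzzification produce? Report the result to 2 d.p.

63.59

R1 (z=122.7): medium=0.41, soiled=0.29, delicate=0.92; AND[a·b] → w = 0.1094
R2 (z=135.4): light=0.78, normal=0.43; AND[a·b] → w = 0.3354
R3 (z=116.0): delicate=0.92, ¬clean=1−0.97=0.03; AND[a·b] → w = 0.0276
R4 (z=19.0): delicate=0.92, light=0.78; AND[a·b] → w = 0.7176
Weighted average = (0.1094·122.7 + 0.3354·135.4 + 0.0276·116.0 + 0.7176·19.0) / (0.1094 + 0.3354 + 0.0276 + 0.7176)
  = 75.6711 / 1.1900 = 63.59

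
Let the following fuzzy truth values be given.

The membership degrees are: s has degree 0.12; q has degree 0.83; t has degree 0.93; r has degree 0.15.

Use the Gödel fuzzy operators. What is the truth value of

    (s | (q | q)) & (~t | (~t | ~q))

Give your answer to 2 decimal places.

0.17

q | q = max(a, b) on (0.83, 0.83) = 0.83
s | (q | q) = max(a, b) on (0.12, 0.83) = 0.83
~t = 1 − 0.93 = 0.07
~t = 1 − 0.93 = 0.07
~q = 1 − 0.83 = 0.17
~t | ~q = max(a, b) on (0.07, 0.17) = 0.17
~t | (~t | ~q) = max(a, b) on (0.07, 0.17) = 0.17
(s | (q | q)) & (~t | (~t | ~q)) = min(a, b) on (0.83, 0.17) = 0.17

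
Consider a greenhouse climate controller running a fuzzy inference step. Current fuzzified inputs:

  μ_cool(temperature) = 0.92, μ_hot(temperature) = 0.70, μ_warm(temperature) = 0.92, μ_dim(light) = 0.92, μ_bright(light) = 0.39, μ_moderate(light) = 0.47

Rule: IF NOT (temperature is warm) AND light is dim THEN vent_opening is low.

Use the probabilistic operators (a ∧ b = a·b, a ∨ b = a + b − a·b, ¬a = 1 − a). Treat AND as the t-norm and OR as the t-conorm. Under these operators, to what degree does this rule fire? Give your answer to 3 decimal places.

0.074

firing strength: ¬warm=1−0.92=0.08, dim=0.92; AND[a·b] → w = 0.0736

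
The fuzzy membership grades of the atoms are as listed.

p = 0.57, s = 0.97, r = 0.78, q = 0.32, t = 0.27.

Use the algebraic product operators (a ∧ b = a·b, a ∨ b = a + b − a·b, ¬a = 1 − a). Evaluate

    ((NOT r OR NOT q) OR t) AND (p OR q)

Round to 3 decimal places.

NOT r = 1 − 0.7800 = 0.2200
NOT q = 1 − 0.3200 = 0.6800
NOT r OR NOT q = a + b − a·b on (0.2200, 0.6800) = 0.7504
(NOT r OR NOT q) OR t = a + b − a·b on (0.7504, 0.2700) = 0.8178
p OR q = a + b − a·b on (0.5700, 0.3200) = 0.7076
((NOT r OR NOT q) OR t) AND (p OR q) = a·b on (0.8178, 0.7076) = 0.5787

0.579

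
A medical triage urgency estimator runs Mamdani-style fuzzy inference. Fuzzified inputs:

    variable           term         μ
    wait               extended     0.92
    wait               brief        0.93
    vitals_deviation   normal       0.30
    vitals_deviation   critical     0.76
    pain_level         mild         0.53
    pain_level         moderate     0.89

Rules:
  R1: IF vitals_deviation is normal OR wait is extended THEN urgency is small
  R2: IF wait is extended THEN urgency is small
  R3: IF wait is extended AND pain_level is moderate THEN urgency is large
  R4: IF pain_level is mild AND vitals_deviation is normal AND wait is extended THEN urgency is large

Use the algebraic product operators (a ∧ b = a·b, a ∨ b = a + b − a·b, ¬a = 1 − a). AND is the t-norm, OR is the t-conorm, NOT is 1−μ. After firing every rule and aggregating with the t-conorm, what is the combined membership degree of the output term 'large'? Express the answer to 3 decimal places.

0.845

R1: normal=0.30, extended=0.92; OR[a + b − a·b] → w = 0.9440
R2: extended=0.92 → w = 0.9200
R3: extended=0.92, moderate=0.89; AND[a·b] → w = 0.8188
R4: mild=0.53, normal=0.30, extended=0.92; AND[a·b] → w = 0.1463
Rules with consequent 'large': {R3, R4} → strengths 0.8188, 0.1463
Aggregate via t-conorm [a + b − a·b]: 0.8453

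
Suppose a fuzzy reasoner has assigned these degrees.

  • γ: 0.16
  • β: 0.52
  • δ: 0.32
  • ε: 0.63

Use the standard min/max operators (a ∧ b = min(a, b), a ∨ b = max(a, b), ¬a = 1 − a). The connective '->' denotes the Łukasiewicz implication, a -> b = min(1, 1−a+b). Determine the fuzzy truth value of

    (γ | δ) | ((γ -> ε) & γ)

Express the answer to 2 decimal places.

0.32

γ | δ = max(a, b) on (0.16, 0.32) = 0.32
γ -> ε  [Łukasiewicz: min(1, 1−a+b)] with a=0.16, b=0.63 → 1.00
(γ -> ε) & γ = min(a, b) on (1.00, 0.16) = 0.16
(γ | δ) | ((γ -> ε) & γ) = max(a, b) on (0.32, 0.16) = 0.32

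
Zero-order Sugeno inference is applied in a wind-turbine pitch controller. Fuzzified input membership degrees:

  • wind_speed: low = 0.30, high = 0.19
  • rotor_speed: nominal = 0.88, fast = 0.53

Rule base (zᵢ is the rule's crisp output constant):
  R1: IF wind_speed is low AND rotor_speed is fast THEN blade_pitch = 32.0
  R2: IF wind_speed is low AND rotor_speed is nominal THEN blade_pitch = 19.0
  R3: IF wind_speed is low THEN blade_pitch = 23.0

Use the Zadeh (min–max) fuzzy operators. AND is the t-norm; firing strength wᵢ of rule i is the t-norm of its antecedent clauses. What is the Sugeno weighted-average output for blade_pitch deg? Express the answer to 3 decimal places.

R1 (z=32.0): low=0.30, fast=0.53; AND[min(a, b)] → w = 0.30
R2 (z=19.0): low=0.30, nominal=0.88; AND[min(a, b)] → w = 0.30
R3 (z=23.0): low=0.30 → w = 0.30
Weighted average = (0.30·32.0 + 0.30·19.0 + 0.30·23.0) / (0.30 + 0.30 + 0.30)
  = 22.2000 / 0.9000 = 24.667

24.667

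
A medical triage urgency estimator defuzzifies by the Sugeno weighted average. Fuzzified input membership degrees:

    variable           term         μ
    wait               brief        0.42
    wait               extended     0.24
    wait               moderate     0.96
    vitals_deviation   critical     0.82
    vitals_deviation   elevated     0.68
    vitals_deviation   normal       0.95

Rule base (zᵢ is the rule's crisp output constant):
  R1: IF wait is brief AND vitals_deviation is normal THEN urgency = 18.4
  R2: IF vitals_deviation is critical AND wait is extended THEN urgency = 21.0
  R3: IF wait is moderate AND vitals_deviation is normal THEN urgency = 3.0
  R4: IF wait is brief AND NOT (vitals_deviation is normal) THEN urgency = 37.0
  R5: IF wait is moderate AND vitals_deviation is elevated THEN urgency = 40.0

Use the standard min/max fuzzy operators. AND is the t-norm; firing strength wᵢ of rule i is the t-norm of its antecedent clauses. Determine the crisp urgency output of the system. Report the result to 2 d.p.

R1 (z=18.4): brief=0.42, normal=0.95; AND[min(a, b)] → w = 0.42
R2 (z=21.0): critical=0.82, extended=0.24; AND[min(a, b)] → w = 0.24
R3 (z=3.0): moderate=0.96, normal=0.95; AND[min(a, b)] → w = 0.95
R4 (z=37.0): brief=0.42, ¬normal=1−0.95=0.05; AND[min(a, b)] → w = 0.05
R5 (z=40.0): moderate=0.96, elevated=0.68; AND[min(a, b)] → w = 0.68
Weighted average = (0.42·18.4 + 0.24·21.0 + 0.95·3.0 + 0.05·37.0 + 0.68·40.0) / (0.42 + 0.24 + 0.95 + 0.05 + 0.68)
  = 44.6680 / 2.3400 = 19.09

19.09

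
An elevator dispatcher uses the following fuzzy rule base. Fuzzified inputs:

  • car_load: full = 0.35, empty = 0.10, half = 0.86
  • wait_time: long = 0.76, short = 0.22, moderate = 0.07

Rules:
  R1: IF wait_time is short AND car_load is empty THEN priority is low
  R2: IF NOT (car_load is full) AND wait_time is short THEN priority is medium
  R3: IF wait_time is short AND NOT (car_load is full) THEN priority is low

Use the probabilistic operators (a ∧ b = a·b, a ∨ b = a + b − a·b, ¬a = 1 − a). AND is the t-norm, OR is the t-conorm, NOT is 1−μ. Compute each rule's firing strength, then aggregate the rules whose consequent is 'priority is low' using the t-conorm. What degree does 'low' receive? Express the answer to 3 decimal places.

0.162

R1: short=0.22, empty=0.10; AND[a·b] → w = 0.0220
R2: ¬full=1−0.35=0.65, short=0.22; AND[a·b] → w = 0.1430
R3: short=0.22, ¬full=1−0.35=0.65; AND[a·b] → w = 0.1430
Rules with consequent 'low': {R1, R3} → strengths 0.0220, 0.1430
Aggregate via t-conorm [a + b − a·b]: 0.1619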